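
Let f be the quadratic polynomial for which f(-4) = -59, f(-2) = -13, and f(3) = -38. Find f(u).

Write f(u) = au^2 + bu + c. Substituting each data point gives a linear system:
  16a - 4b + c = -59
  4a - 2b + c = -13
  9a + 3b + c = -38
Solving the system yields a = -4, b = -1, c = 1.
So f(u) = -4u² - u + 1.
Check: f(-2) = -13. ✓

f(u) = -4u^2 - u + 1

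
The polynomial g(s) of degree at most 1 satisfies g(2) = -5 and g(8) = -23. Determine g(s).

g(s) = -3s + 1

Write g(s) = as + b. Substituting each data point gives a linear system:
  2a + b = -5
  8a + b = -23
Solving the system yields a = -3, b = 1.
So g(s) = -3s + 1.
Check: g(8) = -23. ✓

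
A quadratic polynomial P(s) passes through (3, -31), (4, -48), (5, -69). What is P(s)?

Using the Lagrange interpolation formula with nodes 3, 4, 5:
  L_0(s) = (s - 4)(s - 5) / 2
  L_1(s) = (s - 3)(s - 5) / -1
  L_2(s) = (s - 3)(s - 4) / 2
Then P(s) = -31·L_0(s) - 48·L_1(s) - 69·L_2(s).
Expanding and collecting terms gives P(s) = -2s² - 3s - 4.
Check: P(4) = -48. ✓

P(s) = -2s^2 - 3s - 4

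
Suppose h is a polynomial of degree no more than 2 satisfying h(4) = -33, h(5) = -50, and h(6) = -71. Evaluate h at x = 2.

-11

Using the Lagrange interpolation formula with nodes 4, 5, 6:
  L_0(x) = (x - 5)(x - 6) / 2
  L_1(x) = (x - 4)(x - 6) / -1
  L_2(x) = (x - 4)(x - 5) / 2
Then h(x) = -33·L_0(x) - 50·L_1(x) - 71·L_2(x).
Expanding and collecting terms gives h(x) = -2x² + x - 5.
Evaluating at x = 2: h(2) = -11.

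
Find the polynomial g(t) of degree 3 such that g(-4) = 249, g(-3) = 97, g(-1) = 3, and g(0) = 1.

g(t) = -5t^3 - 5t^2 - 2t + 1

Using the Lagrange interpolation formula with nodes -4, -3, -1, 0:
  L_0(t) = (t + 3)(t + 1)t / -12
  L_1(t) = (t + 4)(t + 1)t / 6
  L_2(t) = (t + 4)(t + 3)t / -6
  L_3(t) = (t + 4)(t + 3)(t + 1) / 12
Then g(t) = 249·L_0(t) + 97·L_1(t) + 3·L_2(t) + 1·L_3(t).
Expanding and collecting terms gives g(t) = -5t³ - 5t² - 2t + 1.
Check: g(-3) = 97. ✓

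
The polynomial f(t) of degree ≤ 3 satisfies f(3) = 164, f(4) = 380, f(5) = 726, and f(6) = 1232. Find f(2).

48

Write f(t) = at^3 + bt^2 + ct + d. Substituting each data point gives a linear system:
  27a + 9b + 3c + d = 164
  64a + 16b + 4c + d = 380
  125a + 25b + 5c + d = 726
  216a + 36b + 6c + d = 1232
Solving the system yields a = 5, b = 5, c = -4, d = -4.
So f(t) = 5t^3 + 5t^2 - 4t - 4.
Then f(2) = 48.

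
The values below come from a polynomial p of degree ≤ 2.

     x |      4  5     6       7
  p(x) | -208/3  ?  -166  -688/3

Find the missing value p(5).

-338/3

On equispaced nodes a degree-2 polynomial has vanishing third forward difference, so
  - p(4) + 3·p(5) - 3·p(6) + p(7) = 0.
Substituting the known values and solving for p(5):
  3·p(5) = -338
  p(5) = -338/3.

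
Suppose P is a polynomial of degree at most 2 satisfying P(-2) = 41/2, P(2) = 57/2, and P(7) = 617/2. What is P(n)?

Write P(n) = an^2 + bn + c. Substituting each data point gives a linear system:
  4a - 2b + c = 41/2
  4a + 2b + c = 57/2
  49a + 7b + c = 617/2
Solving the system yields a = 6, b = 2, c = 1/2.
So P(n) = 6n² + 2n + 1/2.
Check: P(7) = 617/2. ✓

P(n) = 6n^2 + 2n + 1/2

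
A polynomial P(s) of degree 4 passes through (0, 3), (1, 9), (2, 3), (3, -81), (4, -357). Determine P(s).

Using the Lagrange interpolation formula with nodes 0, 1, 2, 3, 4:
  L_0(s) = (s - 1)(s - 2)(s - 3)(s - 4) / 24
  L_1(s) = s(s - 2)(s - 3)(s - 4) / -6
  L_2(s) = s(s - 1)(s - 3)(s - 4) / 4
  L_3(s) = s(s - 1)(s - 2)(s - 4) / -6
  L_4(s) = s(s - 1)(s - 2)(s - 3) / 24
Then P(s) = 3·L_0(s) + 9·L_1(s) + 3·L_2(s) - 81·L_3(s) - 357·L_4(s).
Expanding and collecting terms gives P(s) = -2s^4 + s^3 + 5s^2 + 2s + 3.
Check: P(3) = -81. ✓

P(s) = -2s^4 + s^3 + 5s^2 + 2s + 3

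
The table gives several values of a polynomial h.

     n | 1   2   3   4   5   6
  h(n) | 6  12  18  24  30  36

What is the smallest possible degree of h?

Forward differences of the values at n = 1, 2, 3, 4, 5, 6:
  h  : 6  12  18  24  30  36
  Δ  : 6  6  6  6  6
  Δ^2: 0  0  0  0
  Δ^3: 0  0  0
  Δ^4: 0  0
  Δ^5: 0
The first differences are constant (6) and nonzero, while all higher differences vanish, so the minimal degree is 1.

1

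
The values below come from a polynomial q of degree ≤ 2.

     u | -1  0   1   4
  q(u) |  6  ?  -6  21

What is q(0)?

The 3 known points determine the degree-2 polynomial uniquely.
Write q(u) = au^2 + bu + c. Substituting each data point gives a linear system:
  a - b + c = 6
  a + b + c = -6
  16a + 4b + c = 21
Solving the system yields a = 3, b = -6, c = -3.
So q(u) = 3u^2 - 6u - 3.
Then q(0) = -3.

-3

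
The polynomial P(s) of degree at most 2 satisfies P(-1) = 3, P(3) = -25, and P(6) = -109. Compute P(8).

-195

Using the Lagrange interpolation formula with nodes -1, 3, 6:
  L_0(s) = (s - 3)(s - 6) / 28
  L_1(s) = (s + 1)(s - 6) / -12
  L_2(s) = (s + 1)(s - 3) / 21
Then P(s) = 3·L_0(s) - 25·L_1(s) - 109·L_2(s).
Expanding and collecting terms gives P(s) = -3s² - s + 5.
Evaluating at s = 8: P(8) = -195.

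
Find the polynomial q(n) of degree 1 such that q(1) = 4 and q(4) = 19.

q(n) = 5n - 1

Write q(n) = an + b. Substituting each data point gives a linear system:
  a + b = 4
  4a + b = 19
Solving the system yields a = 5, b = -1.
So q(n) = 5n - 1.
Check: q(4) = 19. ✓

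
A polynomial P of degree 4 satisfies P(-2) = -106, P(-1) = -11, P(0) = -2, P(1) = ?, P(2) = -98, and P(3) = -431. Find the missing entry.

The 5 known points determine the degree-4 polynomial uniquely.
Write P(x) = ax^4 + bx^3 + cx^2 + dx + e. Substituting each data point gives a linear system:
  16a - 8b + 4c - 2d + e = -106
  a - b + c - d + e = -11
  e = -2
  16a + 8b + 4c + 2d + e = -98
  81a + 27b + 9c + 3d + e = -431
Solving the system yields a = -5, b = 1, c = -5, d = -2, e = -2.
So P(x) = -5x^4 + x^3 - 5x^2 - 2x - 2.
Then P(1) = -13.

-13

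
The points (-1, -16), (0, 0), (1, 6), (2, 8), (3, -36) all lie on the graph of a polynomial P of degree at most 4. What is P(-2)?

Using the Lagrange interpolation formula with nodes -1, 0, 1, 2, 3:
  L_0(n) = n(n - 1)(n - 2)(n - 3) / 24
  L_1(n) = (n + 1)(n - 1)(n - 2)(n - 3) / -6
  L_2(n) = (n + 1)n(n - 2)(n - 3) / 4
  L_3(n) = (n + 1)n(n - 1)(n - 3) / -6
  L_4(n) = (n + 1)n(n - 1)(n - 2) / 24
Then P(n) = -16·L_0(n) + 0·L_1(n) + 6·L_2(n) + 8·L_3(n) - 36·L_4(n).
Expanding and collecting terms gives P(n) = -2n⁴ + 5n³ - 3n² + 6n.
Evaluating at n = -2: P(-2) = -96.

-96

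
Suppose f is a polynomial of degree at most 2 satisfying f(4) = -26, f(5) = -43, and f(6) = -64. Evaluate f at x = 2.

Using the Lagrange interpolation formula with nodes 4, 5, 6:
  L_0(x) = (x - 5)(x - 6) / 2
  L_1(x) = (x - 4)(x - 6) / -1
  L_2(x) = (x - 4)(x - 5) / 2
Then f(x) = -26·L_0(x) - 43·L_1(x) - 64·L_2(x).
Expanding and collecting terms gives f(x) = -2x^2 + x + 2.
Evaluating at x = 2: f(2) = -4.

-4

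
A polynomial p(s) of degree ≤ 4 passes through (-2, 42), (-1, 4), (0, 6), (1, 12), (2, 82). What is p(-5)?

Forward differences of the values at s = -2, -1, 0, 1, 2:
  p  : 42  4  6  12  82
  Δ  : -38  2  6  70
  Δ^2: 40  4  64
  Δ^3: -36  60
  Δ^4: 96
The fourth differences are constant, confirming degree 4.
Interpolating (Newton forward form) and evaluating at s = -5 gives p(-5) = 2196.

2196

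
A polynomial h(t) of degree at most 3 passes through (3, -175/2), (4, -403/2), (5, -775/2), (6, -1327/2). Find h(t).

h(t) = -3t^3 - 3t + 5/2

Write h(t) = at^3 + bt^2 + ct + d. Substituting each data point gives a linear system:
  27a + 9b + 3c + d = -175/2
  64a + 16b + 4c + d = -403/2
  125a + 25b + 5c + d = -775/2
  216a + 36b + 6c + d = -1327/2
Solving the system yields a = -3, b = 0, c = -3, d = 5/2.
So h(t) = -3t^3 - 3t + 5/2.
Check: h(3) = -175/2. ✓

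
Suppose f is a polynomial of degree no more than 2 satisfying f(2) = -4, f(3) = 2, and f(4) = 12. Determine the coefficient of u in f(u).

Write f(u) = au^2 + bu + c. Substituting each data point gives a linear system:
  4a + 2b + c = -4
  9a + 3b + c = 2
  16a + 4b + c = 12
Solving the system yields a = 2, b = -4, c = -4.
So f(u) = 2u^2 - 4u - 4.
The coefficient of u is -4.

-4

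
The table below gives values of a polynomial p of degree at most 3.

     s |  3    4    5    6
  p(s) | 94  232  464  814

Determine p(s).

Write p(s) = as^3 + bs^2 + cs + d. Substituting each data point gives a linear system:
  27a + 9b + 3c + d = 94
  64a + 16b + 4c + d = 232
  125a + 25b + 5c + d = 464
  216a + 36b + 6c + d = 814
Solving the system yields a = 4, b = -1, c = -3, d = 4.
So p(s) = 4s³ - s² - 3s + 4.
Check: p(3) = 94. ✓

p(s) = 4s^3 - s^2 - 3s + 4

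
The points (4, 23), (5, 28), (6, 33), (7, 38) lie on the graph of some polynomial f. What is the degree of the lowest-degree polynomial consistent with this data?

1

Forward differences of the values at s = 4, 5, 6, 7:
  f  : 23  28  33  38
  Δ  : 5  5  5
  Δ^2: 0  0
  Δ^3: 0
The first differences are constant (5) and nonzero, while all higher differences vanish, so the minimal degree is 1.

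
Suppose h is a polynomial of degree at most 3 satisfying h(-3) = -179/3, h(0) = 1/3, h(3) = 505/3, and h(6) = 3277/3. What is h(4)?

1081/3

Write h(u) = au^3 + bu^2 + cu + d. Substituting each data point gives a linear system:
  -27a + 9b - 3c + d = -179/3
  d = 1/3
  27a + 9b + 3c + d = 505/3
  216a + 36b + 6c + d = 3277/3
Solving the system yields a = 4, b = 6, c = 2, d = 1/3.
So h(u) = 4u^3 + 6u^2 + 2u + 1/3.
Then h(4) = 1081/3.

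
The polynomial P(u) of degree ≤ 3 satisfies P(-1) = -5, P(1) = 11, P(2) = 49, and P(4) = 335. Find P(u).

P(u) = 5u^3 + 3u + 3

Using the Lagrange interpolation formula with nodes -1, 1, 2, 4:
  L_0(u) = (u - 1)(u - 2)(u - 4) / -30
  L_1(u) = (u + 1)(u - 2)(u - 4) / 6
  L_2(u) = (u + 1)(u - 1)(u - 4) / -6
  L_3(u) = (u + 1)(u - 1)(u - 2) / 30
Then P(u) = -5·L_0(u) + 11·L_1(u) + 49·L_2(u) + 335·L_3(u).
Expanding and collecting terms gives P(u) = 5u³ + 3u + 3.
Check: P(1) = 11. ✓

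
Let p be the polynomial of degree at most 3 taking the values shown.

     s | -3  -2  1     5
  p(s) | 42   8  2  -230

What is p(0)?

0

Using the Lagrange interpolation formula with nodes -3, -2, 1, 5:
  L_0(s) = (s + 2)(s - 1)(s - 5) / -32
  L_1(s) = (s + 3)(s - 1)(s - 5) / 21
  L_2(s) = (s + 3)(s + 2)(s - 5) / -48
  L_3(s) = (s + 3)(s + 2)(s - 1) / 224
Then p(s) = 42·L_0(s) + 8·L_1(s) + 2·L_2(s) - 230·L_3(s).
Expanding and collecting terms gives p(s) = -2s^3 + 4s.
Evaluating at s = 0: p(0) = 0.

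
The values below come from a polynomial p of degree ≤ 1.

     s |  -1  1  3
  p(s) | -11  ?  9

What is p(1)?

-1

The 2 known points determine the degree-1 polynomial uniquely.
Write p(s) = as + b. Substituting each data point gives a linear system:
  -a + b = -11
  3a + b = 9
Solving the system yields a = 5, b = -6.
So p(s) = 5s - 6.
Then p(1) = -1.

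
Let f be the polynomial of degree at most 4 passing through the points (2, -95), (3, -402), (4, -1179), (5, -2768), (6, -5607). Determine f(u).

f(u) = -4u^4 - u^3 - 6u^2 + 2u - 3

Write f(u) = au^4 + bu^3 + cu^2 + du + e. Substituting each data point gives a linear system:
  16a + 8b + 4c + 2d + e = -95
  81a + 27b + 9c + 3d + e = -402
  256a + 64b + 16c + 4d + e = -1179
  625a + 125b + 25c + 5d + e = -2768
  1296a + 216b + 36c + 6d + e = -5607
Solving the system yields a = -4, b = -1, c = -6, d = 2, e = -3.
So f(u) = -4u^4 - u^3 - 6u^2 + 2u - 3.
Check: f(5) = -2768. ✓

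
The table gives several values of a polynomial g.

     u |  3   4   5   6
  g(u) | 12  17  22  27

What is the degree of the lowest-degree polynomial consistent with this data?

1

Forward differences of the values at u = 3, 4, 5, 6:
  g  : 12  17  22  27
  Δ  : 5  5  5
  Δ^2: 0  0
  Δ^3: 0
The first differences are constant (5) and nonzero, while all higher differences vanish, so the minimal degree is 1.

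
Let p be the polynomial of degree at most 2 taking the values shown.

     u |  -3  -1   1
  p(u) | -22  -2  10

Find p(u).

p(u) = -u^2 + 6u + 5

Using the Lagrange interpolation formula with nodes -3, -1, 1:
  L_0(u) = (u + 1)(u - 1) / 8
  L_1(u) = (u + 3)(u - 1) / -4
  L_2(u) = (u + 3)(u + 1) / 8
Then p(u) = -22·L_0(u) - 2·L_1(u) + 10·L_2(u).
Expanding and collecting terms gives p(u) = -u² + 6u + 5.
Check: p(1) = 10. ✓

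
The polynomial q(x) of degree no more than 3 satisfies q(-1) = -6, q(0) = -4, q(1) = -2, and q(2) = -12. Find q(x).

q(x) = -2x^3 + 4x - 4

Using the Lagrange interpolation formula with nodes -1, 0, 1, 2:
  L_0(x) = x(x - 1)(x - 2) / -6
  L_1(x) = (x + 1)(x - 1)(x - 2) / 2
  L_2(x) = (x + 1)x(x - 2) / -2
  L_3(x) = (x + 1)x(x - 1) / 6
Then q(x) = -6·L_0(x) - 4·L_1(x) - 2·L_2(x) - 12·L_3(x).
Expanding and collecting terms gives q(x) = -2x^3 + 4x - 4.
Check: q(2) = -12. ✓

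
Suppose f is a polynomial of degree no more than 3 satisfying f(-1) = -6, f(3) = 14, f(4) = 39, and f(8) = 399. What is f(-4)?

Write f(s) = as^3 + bs^2 + cs + d. Substituting each data point gives a linear system:
  -a + b - c + d = -6
  27a + 9b + 3c + d = 14
  64a + 16b + 4c + d = 39
  512a + 64b + 8c + d = 399
Solving the system yields a = 1, b = -2, c = 2, d = -1.
So f(s) = s^3 - 2s^2 + 2s - 1.
Then f(-4) = -105.

-105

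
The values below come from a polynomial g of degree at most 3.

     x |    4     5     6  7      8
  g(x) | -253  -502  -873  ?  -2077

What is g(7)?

-1390

On equispaced nodes a degree-3 polynomial has vanishing fourth forward difference, so
  g(4) - 4·g(5) + 6·g(6) - 4·g(7) + g(8) = 0.
Substituting the known values and solving for g(7):
  -4·g(7) = 5560
  g(7) = -1390.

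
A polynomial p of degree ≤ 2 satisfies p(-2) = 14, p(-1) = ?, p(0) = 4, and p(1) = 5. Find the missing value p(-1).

7

The 3 known points determine the degree-2 polynomial uniquely.
Write p(x) = ax^2 + bx + c. Substituting each data point gives a linear system:
  4a - 2b + c = 14
  c = 4
  a + b + c = 5
Solving the system yields a = 2, b = -1, c = 4.
So p(x) = 2x^2 - x + 4.
Then p(-1) = 7.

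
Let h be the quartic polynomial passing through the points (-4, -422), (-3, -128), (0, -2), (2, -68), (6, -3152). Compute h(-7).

Write h(t) = at^4 + bt^3 + ct^2 + dt + e. Substituting each data point gives a linear system:
  256a - 64b + 16c - 4d + e = -422
  81a - 27b + 9c - 3d + e = -128
  e = -2
  16a + 8b + 4c + 2d + e = -68
  1296a + 216b + 36c + 6d + e = -3152
Solving the system yields a = -2, b = -2, c = -3, d = -3, e = -2.
So h(t) = -2t^4 - 2t^3 - 3t^2 - 3t - 2.
Then h(-7) = -4244.

-4244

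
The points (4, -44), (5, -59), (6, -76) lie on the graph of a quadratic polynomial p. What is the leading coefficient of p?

-1

Write p(t) = at^2 + bt + c. Substituting each data point gives a linear system:
  16a + 4b + c = -44
  25a + 5b + c = -59
  36a + 6b + c = -76
Solving the system yields a = -1, b = -6, c = -4.
So p(t) = -t² - 6t - 4.
The leading coefficient is -1.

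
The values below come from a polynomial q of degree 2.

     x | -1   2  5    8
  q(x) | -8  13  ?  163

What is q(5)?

The 3 known points determine the degree-2 polynomial uniquely.
Write q(x) = ax^2 + bx + c. Substituting each data point gives a linear system:
  a - b + c = -8
  4a + 2b + c = 13
  64a + 8b + c = 163
Solving the system yields a = 2, b = 5, c = -5.
So q(x) = 2x² + 5x - 5.
Then q(5) = 70.

70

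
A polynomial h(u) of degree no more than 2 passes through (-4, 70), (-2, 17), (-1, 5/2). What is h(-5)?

217/2

Write h(u) = au^2 + bu + c. Substituting each data point gives a linear system:
  16a - 4b + c = 70
  4a - 2b + c = 17
  a - b + c = 5/2
Solving the system yields a = 4, b = -5/2, c = -4.
So h(u) = 4u^2 - (5/2)u - 4.
Then h(-5) = 217/2.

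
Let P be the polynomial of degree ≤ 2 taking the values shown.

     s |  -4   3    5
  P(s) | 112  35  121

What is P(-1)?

Using the Lagrange interpolation formula with nodes -4, 3, 5:
  L_0(s) = (s - 3)(s - 5) / 63
  L_1(s) = (s + 4)(s - 5) / -14
  L_2(s) = (s + 4)(s - 3) / 18
Then P(s) = 112·L_0(s) + 35·L_1(s) + 121·L_2(s).
Expanding and collecting terms gives P(s) = 6s² - 5s - 4.
Evaluating at s = -1: P(-1) = 7.

7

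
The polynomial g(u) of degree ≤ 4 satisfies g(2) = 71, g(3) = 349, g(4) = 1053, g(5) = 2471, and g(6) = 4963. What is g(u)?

g(u) = 3u^4 + 6u^3 - 6u^2 - u + 1

Write g(u) = au^4 + bu^3 + cu^2 + du + e. Substituting each data point gives a linear system:
  16a + 8b + 4c + 2d + e = 71
  81a + 27b + 9c + 3d + e = 349
  256a + 64b + 16c + 4d + e = 1053
  625a + 125b + 25c + 5d + e = 2471
  1296a + 216b + 36c + 6d + e = 4963
Solving the system yields a = 3, b = 6, c = -6, d = -1, e = 1.
So g(u) = 3u⁴ + 6u³ - 6u² - u + 1.
Check: g(3) = 349. ✓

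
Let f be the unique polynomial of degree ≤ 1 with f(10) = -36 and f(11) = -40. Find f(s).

f(s) = -4s + 4

Write f(s) = as + b. Substituting each data point gives a linear system:
  10a + b = -36
  11a + b = -40
Solving the system yields a = -4, b = 4.
So f(s) = -4s + 4.
Check: f(10) = -36. ✓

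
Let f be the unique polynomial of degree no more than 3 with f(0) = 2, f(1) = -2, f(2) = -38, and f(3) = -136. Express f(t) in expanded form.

f(t) = -5t^3 - t^2 + 2t + 2

Write f(t) = at^3 + bt^2 + ct + d. Substituting each data point gives a linear system:
  d = 2
  a + b + c + d = -2
  8a + 4b + 2c + d = -38
  27a + 9b + 3c + d = -136
Solving the system yields a = -5, b = -1, c = 2, d = 2.
So f(t) = -5t^3 - t^2 + 2t + 2.
Check: f(0) = 2. ✓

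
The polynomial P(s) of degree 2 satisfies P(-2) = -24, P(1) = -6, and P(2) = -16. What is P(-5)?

-114

Write P(s) = as^2 + bs + c. Substituting each data point gives a linear system:
  4a - 2b + c = -24
  a + b + c = -6
  4a + 2b + c = -16
Solving the system yields a = -4, b = 2, c = -4.
So P(s) = -4s^2 + 2s - 4.
Then P(-5) = -114.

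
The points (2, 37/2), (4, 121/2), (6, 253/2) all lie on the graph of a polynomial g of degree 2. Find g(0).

1/2

Write g(u) = au^2 + bu + c. Substituting each data point gives a linear system:
  4a + 2b + c = 37/2
  16a + 4b + c = 121/2
  36a + 6b + c = 253/2
Solving the system yields a = 3, b = 3, c = 1/2.
So g(u) = 3u² + 3u + 1/2.
Then g(0) = 1/2.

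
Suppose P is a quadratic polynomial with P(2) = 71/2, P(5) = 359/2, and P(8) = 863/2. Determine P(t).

Using the Lagrange interpolation formula with nodes 2, 5, 8:
  L_0(t) = (t - 5)(t - 8) / 18
  L_1(t) = (t - 2)(t - 8) / -9
  L_2(t) = (t - 2)(t - 5) / 18
Then P(t) = 71/2·L_0(t) + 359/2·L_1(t) + 863/2·L_2(t).
Expanding and collecting terms gives P(t) = 6t^2 + 6t - 1/2.
Check: P(8) = 863/2. ✓

P(t) = 6t^2 + 6t - 1/2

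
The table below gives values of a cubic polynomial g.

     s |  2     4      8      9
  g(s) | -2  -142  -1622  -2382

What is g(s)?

Using the Lagrange interpolation formula with nodes 2, 4, 8, 9:
  L_0(s) = (s - 4)(s - 8)(s - 9) / -84
  L_1(s) = (s - 2)(s - 8)(s - 9) / 40
  L_2(s) = (s - 2)(s - 4)(s - 9) / -24
  L_3(s) = (s - 2)(s - 4)(s - 8) / 35
Then g(s) = -2·L_0(s) - 142·L_1(s) - 1622·L_2(s) - 2382·L_3(s).
Expanding and collecting terms gives g(s) = -4s³ + 6s² + 6s - 6.
Check: g(2) = -2. ✓

g(s) = -4s^3 + 6s^2 + 6s - 6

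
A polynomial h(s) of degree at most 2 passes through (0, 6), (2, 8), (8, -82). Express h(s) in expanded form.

Using the Lagrange interpolation formula with nodes 0, 2, 8:
  L_0(s) = (s - 2)(s - 8) / 16
  L_1(s) = s(s - 8) / -12
  L_2(s) = s(s - 2) / 48
Then h(s) = 6·L_0(s) + 8·L_1(s) - 82·L_2(s).
Expanding and collecting terms gives h(s) = -2s^2 + 5s + 6.
Check: h(0) = 6. ✓

h(s) = -2s^2 + 5s + 6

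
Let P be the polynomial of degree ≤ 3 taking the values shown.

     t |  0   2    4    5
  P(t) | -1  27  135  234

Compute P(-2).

3

Using the Lagrange interpolation formula with nodes 0, 2, 4, 5:
  L_0(t) = (t - 2)(t - 4)(t - 5) / -40
  L_1(t) = t(t - 4)(t - 5) / 12
  L_2(t) = t(t - 2)(t - 5) / -8
  L_3(t) = t(t - 2)(t - 4) / 15
Then P(t) = -1·L_0(t) + 27·L_1(t) + 135·L_2(t) + 234·L_3(t).
Expanding and collecting terms gives P(t) = t³ + 4t² + 2t - 1.
Evaluating at t = -2: P(-2) = 3.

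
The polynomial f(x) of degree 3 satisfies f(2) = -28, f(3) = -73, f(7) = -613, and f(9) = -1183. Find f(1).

Using the Lagrange interpolation formula with nodes 2, 3, 7, 9:
  L_0(x) = (x - 3)(x - 7)(x - 9) / -35
  L_1(x) = (x - 2)(x - 7)(x - 9) / 24
  L_2(x) = (x - 2)(x - 3)(x - 9) / -40
  L_3(x) = (x - 2)(x - 3)(x - 7) / 84
Then f(x) = -28·L_0(x) - 73·L_1(x) - 613·L_2(x) - 1183·L_3(x).
Expanding and collecting terms gives f(x) = -x^3 - 6x^2 + 4x - 4.
Evaluating at x = 1: f(1) = -7.

-7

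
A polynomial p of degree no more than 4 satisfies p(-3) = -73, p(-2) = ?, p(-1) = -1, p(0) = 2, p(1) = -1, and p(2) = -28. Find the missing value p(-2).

The 5 known points determine the degree-4 polynomial uniquely.
Write p(x) = ax^4 + bx^3 + cx^2 + dx + e. Substituting each data point gives a linear system:
  81a - 27b + 9c - 3d + e = -73
  a - b + c - d + e = -1
  e = 2
  a + b + c + d + e = -1
  16a + 8b + 4c + 2d + e = -28
Solving the system yields a = -1, b = -1, c = -2, d = 1, e = 2.
So p(x) = -x^4 - x^3 - 2x^2 + x + 2.
Then p(-2) = -16.

-16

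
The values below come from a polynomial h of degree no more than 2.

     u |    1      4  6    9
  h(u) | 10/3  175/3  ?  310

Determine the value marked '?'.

The 3 known points determine the degree-2 polynomial uniquely.
Write h(u) = au^2 + bu + c. Substituting each data point gives a linear system:
  a + b + c = 10/3
  16a + 4b + c = 175/3
  81a + 9b + c = 310
Solving the system yields a = 4, b = -5/3, c = 1.
So h(u) = 4u^2 - (5/3)u + 1.
Then h(6) = 135.

135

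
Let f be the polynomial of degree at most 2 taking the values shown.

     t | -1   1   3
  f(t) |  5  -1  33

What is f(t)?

f(t) = 5t^2 - 3t - 3

Write f(t) = at^2 + bt + c. Substituting each data point gives a linear system:
  a - b + c = 5
  a + b + c = -1
  9a + 3b + c = 33
Solving the system yields a = 5, b = -3, c = -3.
So f(t) = 5t^2 - 3t - 3.
Check: f(3) = 33. ✓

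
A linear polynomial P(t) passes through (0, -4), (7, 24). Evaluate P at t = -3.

-16

Using the Lagrange interpolation formula with nodes 0, 7:
  L_0(t) = (t - 7) / -7
  L_1(t) = t / 7
Then P(t) = -4·L_0(t) + 24·L_1(t).
Expanding and collecting terms gives P(t) = 4t - 4.
Evaluating at t = -3: P(-3) = -16.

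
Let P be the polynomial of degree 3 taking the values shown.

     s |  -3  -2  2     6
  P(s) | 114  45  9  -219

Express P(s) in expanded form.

Using the Lagrange interpolation formula with nodes -3, -2, 2, 6:
  L_0(s) = (s + 2)(s - 2)(s - 6) / -45
  L_1(s) = (s + 3)(s - 2)(s - 6) / 32
  L_2(s) = (s + 3)(s + 2)(s - 6) / -80
  L_3(s) = (s + 3)(s + 2)(s - 2) / 288
Then P(s) = 114·L_0(s) + 45·L_1(s) + 9·L_2(s) - 219·L_3(s).
Expanding and collecting terms gives P(s) = -2s^3 + 6s^2 - s + 3.
Check: P(-3) = 114. ✓

P(s) = -2s^3 + 6s^2 - s + 3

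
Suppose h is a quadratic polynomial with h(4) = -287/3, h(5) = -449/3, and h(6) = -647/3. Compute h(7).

-881/3

Using the Lagrange interpolation formula with nodes 4, 5, 6:
  L_0(t) = (t - 5)(t - 6) / 2
  L_1(t) = (t - 4)(t - 6) / -1
  L_2(t) = (t - 4)(t - 5) / 2
Then h(t) = -287/3·L_0(t) - 449/3·L_1(t) - 647/3·L_2(t).
Expanding and collecting terms gives h(t) = -6t² + 1/3.
Evaluating at t = 7: h(7) = -881/3.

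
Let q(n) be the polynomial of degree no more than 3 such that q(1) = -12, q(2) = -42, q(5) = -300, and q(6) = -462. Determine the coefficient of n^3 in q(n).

-1

Write q(n) = an^3 + bn^2 + cn + d. Substituting each data point gives a linear system:
  a + b + c + d = -12
  8a + 4b + 2c + d = -42
  125a + 25b + 5c + d = -300
  216a + 36b + 6c + d = -462
Solving the system yields a = -1, b = -6, c = -5, d = 0.
So q(n) = -n^3 - 6n^2 - 5n.
The leading coefficient is -1.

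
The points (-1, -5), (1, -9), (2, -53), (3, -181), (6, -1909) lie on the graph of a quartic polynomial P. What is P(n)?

P(n) = -n^4 - 2n^3 - 5n^2 - 1

Write P(n) = an^4 + bn^3 + cn^2 + dn + e. Substituting each data point gives a linear system:
  a - b + c - d + e = -5
  a + b + c + d + e = -9
  16a + 8b + 4c + 2d + e = -53
  81a + 27b + 9c + 3d + e = -181
  1296a + 216b + 36c + 6d + e = -1909
Solving the system yields a = -1, b = -2, c = -5, d = 0, e = -1.
So P(n) = -n^4 - 2n^3 - 5n^2 - 1.
Check: P(2) = -53. ✓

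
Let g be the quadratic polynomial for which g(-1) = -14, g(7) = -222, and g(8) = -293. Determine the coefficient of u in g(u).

4

Write g(u) = au^2 + bu + c. Substituting each data point gives a linear system:
  a - b + c = -14
  49a + 7b + c = -222
  64a + 8b + c = -293
Solving the system yields a = -5, b = 4, c = -5.
So g(u) = -5u² + 4u - 5.
The coefficient of u is 4.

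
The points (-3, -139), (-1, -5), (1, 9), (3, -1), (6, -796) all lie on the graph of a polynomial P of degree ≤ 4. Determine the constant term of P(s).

2

Write P(s) = as^4 + bs^3 + cs^2 + ds + e. Substituting each data point gives a linear system:
  81a - 27b + 9c - 3d + e = -139
  a - b + c - d + e = -5
  a + b + c + d + e = 9
  81a + 27b + 9c + 3d + e = -1
  1296a + 216b + 36c + 6d + e = -796
Solving the system yields a = -1, b = 2, c = 1, d = 5, e = 2.
So P(s) = -s⁴ + 2s³ + s² + 5s + 2.
The constant term is 2.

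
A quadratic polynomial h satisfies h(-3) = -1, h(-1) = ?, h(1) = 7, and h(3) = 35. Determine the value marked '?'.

-5

On equispaced nodes a degree-2 polynomial has vanishing third forward difference, so
  - h(-3) + 3·h(-1) - 3·h(1) + h(3) = 0.
Substituting the known values and solving for h(-1):
  3·h(-1) = -15
  h(-1) = -5.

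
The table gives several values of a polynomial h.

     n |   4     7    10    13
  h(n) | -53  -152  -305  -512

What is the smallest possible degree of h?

Forward differences of the values at n = 4, 7, 10, 13:
  h  : -53  -152  -305  -512
  Δ  : -99  -153  -207
  Δ^2: -54  -54
  Δ^3: 0
The second differences are constant (-54) and nonzero, while all higher differences vanish, so the minimal degree is 2.

2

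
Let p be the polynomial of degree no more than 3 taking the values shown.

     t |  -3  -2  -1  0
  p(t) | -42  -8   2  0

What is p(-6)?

-408

Write p(t) = at^3 + bt^2 + ct + d. Substituting each data point gives a linear system:
  -27a + 9b - 3c + d = -42
  -8a + 4b - 2c + d = -8
  -a + b - c + d = 2
  d = 0
Solving the system yields a = 2, b = 0, c = -4, d = 0.
So p(t) = 2t^3 - 4t.
Then p(-6) = -408.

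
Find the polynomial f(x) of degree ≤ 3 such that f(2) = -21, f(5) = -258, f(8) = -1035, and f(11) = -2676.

f(x) = -2x^3 - x - 3

Using the Lagrange interpolation formula with nodes 2, 5, 8, 11:
  L_0(x) = (x - 5)(x - 8)(x - 11) / -162
  L_1(x) = (x - 2)(x - 8)(x - 11) / 54
  L_2(x) = (x - 2)(x - 5)(x - 11) / -54
  L_3(x) = (x - 2)(x - 5)(x - 8) / 162
Then f(x) = -21·L_0(x) - 258·L_1(x) - 1035·L_2(x) - 2676·L_3(x).
Expanding and collecting terms gives f(x) = -2x^3 - x - 3.
Check: f(8) = -1035. ✓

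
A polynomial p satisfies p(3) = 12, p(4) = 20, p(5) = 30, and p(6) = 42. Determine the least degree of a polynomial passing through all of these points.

2

Forward differences of the values at s = 3, 4, 5, 6:
  p  : 12  20  30  42
  Δ  : 8  10  12
  Δ^2: 2  2
  Δ^3: 0
The second differences are constant (2) and nonzero, while all higher differences vanish, so the minimal degree is 2.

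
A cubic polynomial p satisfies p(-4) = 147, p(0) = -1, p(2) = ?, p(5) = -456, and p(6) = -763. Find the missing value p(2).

-39

The 4 known points determine the degree-3 polynomial uniquely.
Write p(t) = at^3 + bt^2 + ct + d. Substituting each data point gives a linear system:
  -64a + 16b - 4c + d = 147
  d = -1
  125a + 25b + 5c + d = -456
  216a + 36b + 6c + d = -763
Solving the system yields a = -3, b = -3, c = -1, d = -1.
So p(t) = -3t³ - 3t² - t - 1.
Then p(2) = -39.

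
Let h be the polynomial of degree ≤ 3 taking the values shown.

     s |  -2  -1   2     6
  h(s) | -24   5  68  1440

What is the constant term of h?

Write h(s) = as^3 + bs^2 + cs + d. Substituting each data point gives a linear system:
  -8a + 4b - 2c + d = -24
  -a + b - c + d = 5
  8a + 4b + 2c + d = 68
  216a + 36b + 6c + d = 1440
Solving the system yields a = 6, b = 4, c = -1, d = 6.
So h(s) = 6s³ + 4s² - s + 6.
The constant term is 6.

6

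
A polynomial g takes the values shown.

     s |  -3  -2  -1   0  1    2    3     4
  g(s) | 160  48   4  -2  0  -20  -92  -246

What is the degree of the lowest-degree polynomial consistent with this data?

Forward differences of the values at s = -3, -2, -1, 0, 1, 2, 3, 4:
  g  : 160  48  4  -2  0  -20  -92  -246
  Δ  : -112  -44  -6  2  -20  -72  -154
  Δ^2: 68  38  8  -22  -52  -82
  Δ^3: -30  -30  -30  -30  -30
  Δ^4: 0  0  0  0
  Δ^5: 0  0  0
  Δ^6: 0  0
  Δ^7: 0
The third differences are constant (-30) and nonzero, while all higher differences vanish, so the minimal degree is 3.

3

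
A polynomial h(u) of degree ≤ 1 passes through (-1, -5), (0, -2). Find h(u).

Write h(u) = au + b. Substituting each data point gives a linear system:
  -a + b = -5
  b = -2
Solving the system yields a = 3, b = -2.
So h(u) = 3u - 2.
Check: h(-1) = -5. ✓

h(u) = 3u - 2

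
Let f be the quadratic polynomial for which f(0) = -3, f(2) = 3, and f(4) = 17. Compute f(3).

Forward differences of the values at x = 0, 2, 4:
  f  : -3  3  17
  Δ  : 6  14
  Δ^2: 8
The second differences are constant, confirming degree 2.
Interpolating (Newton forward form) and evaluating at x = 3 gives f(3) = 9.

9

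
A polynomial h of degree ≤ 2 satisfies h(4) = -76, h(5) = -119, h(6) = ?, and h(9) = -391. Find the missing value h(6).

-172

The 3 known points determine the degree-2 polynomial uniquely.
Write h(n) = an^2 + bn + c. Substituting each data point gives a linear system:
  16a + 4b + c = -76
  25a + 5b + c = -119
  81a + 9b + c = -391
Solving the system yields a = -5, b = 2, c = -4.
So h(n) = -5n^2 + 2n - 4.
Then h(6) = -172.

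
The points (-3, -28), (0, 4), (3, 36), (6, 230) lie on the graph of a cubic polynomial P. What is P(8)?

1588/3

Forward differences of the values at x = -3, 0, 3, 6:
  P  : -28  4  36  230
  Δ  : 32  32  194
  Δ^2: 0  162
  Δ^3: 162
The third differences are constant, confirming degree 3.
Interpolating (Newton forward form) and evaluating at x = 8 gives P(8) = 1588/3.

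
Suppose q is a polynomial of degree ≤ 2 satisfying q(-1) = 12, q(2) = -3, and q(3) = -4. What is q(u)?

q(u) = u^2 - 6u + 5

Write q(u) = au^2 + bu + c. Substituting each data point gives a linear system:
  a - b + c = 12
  4a + 2b + c = -3
  9a + 3b + c = -4
Solving the system yields a = 1, b = -6, c = 5.
So q(u) = u^2 - 6u + 5.
Check: q(2) = -3. ✓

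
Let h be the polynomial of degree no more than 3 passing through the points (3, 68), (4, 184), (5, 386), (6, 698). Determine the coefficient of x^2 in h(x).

Write h(x) = ax^3 + bx^2 + cx + d. Substituting each data point gives a linear system:
  27a + 9b + 3c + d = 68
  64a + 16b + 4c + d = 184
  125a + 25b + 5c + d = 386
  216a + 36b + 6c + d = 698
Solving the system yields a = 4, b = -5, c = 3, d = -4.
So h(x) = 4x³ - 5x² + 3x - 4.
The coefficient of x^2 is -5.

-5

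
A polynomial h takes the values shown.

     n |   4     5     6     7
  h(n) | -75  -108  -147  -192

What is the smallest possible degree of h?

Forward differences of the values at n = 4, 5, 6, 7:
  h  : -75  -108  -147  -192
  Δ  : -33  -39  -45
  Δ^2: -6  -6
  Δ^3: 0
The second differences are constant (-6) and nonzero, while all higher differences vanish, so the minimal degree is 2.

2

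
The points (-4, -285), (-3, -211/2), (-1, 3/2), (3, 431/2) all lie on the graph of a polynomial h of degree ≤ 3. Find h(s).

h(s) = 6s^3 + 6s^2 - (1/2)s + 1

Write h(s) = as^3 + bs^2 + cs + d. Substituting each data point gives a linear system:
  -64a + 16b - 4c + d = -285
  -27a + 9b - 3c + d = -211/2
  -a + b - c + d = 3/2
  27a + 9b + 3c + d = 431/2
Solving the system yields a = 6, b = 6, c = -1/2, d = 1.
So h(s) = 6s^3 + 6s^2 - (1/2)s + 1.
Check: h(-1) = 3/2. ✓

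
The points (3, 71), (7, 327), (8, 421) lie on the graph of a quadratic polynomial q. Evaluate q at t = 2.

Write q(t) = at^2 + bt + c. Substituting each data point gives a linear system:
  9a + 3b + c = 71
  49a + 7b + c = 327
  64a + 8b + c = 421
Solving the system yields a = 6, b = 4, c = 5.
So q(t) = 6t^2 + 4t + 5.
Then q(2) = 37.

37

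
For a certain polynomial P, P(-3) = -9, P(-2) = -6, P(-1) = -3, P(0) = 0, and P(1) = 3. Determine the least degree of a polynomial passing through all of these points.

Forward differences of the values at t = -3, -2, -1, 0, 1:
  P  : -9  -6  -3  0  3
  Δ  : 3  3  3  3
  Δ^2: 0  0  0
  Δ^3: 0  0
  Δ^4: 0
The first differences are constant (3) and nonzero, while all higher differences vanish, so the minimal degree is 1.

1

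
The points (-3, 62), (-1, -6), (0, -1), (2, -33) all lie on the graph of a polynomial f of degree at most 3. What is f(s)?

Using the Lagrange interpolation formula with nodes -3, -1, 0, 2:
  L_0(s) = (s + 1)s(s - 2) / -30
  L_1(s) = (s + 3)s(s - 2) / 6
  L_2(s) = (s + 3)(s + 1)(s - 2) / -6
  L_3(s) = (s + 3)(s + 1)s / 30
Then f(s) = 62·L_0(s) - 6·L_1(s) - 1·L_2(s) - 33·L_3(s).
Expanding and collecting terms gives f(s) = -4s^3 - 3s^2 + 6s - 1.
Check: f(-1) = -6. ✓

f(s) = -4s^3 - 3s^2 + 6s - 1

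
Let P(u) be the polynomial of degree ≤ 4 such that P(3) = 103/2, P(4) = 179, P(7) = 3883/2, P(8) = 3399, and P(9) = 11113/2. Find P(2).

9

Write P(u) = au^4 + bu^3 + cu^2 + du + e. Substituting each data point gives a linear system:
  81a + 27b + 9c + 3d + e = 103/2
  256a + 64b + 16c + 4d + e = 179
  2401a + 343b + 49c + 7d + e = 3883/2
  4096a + 512b + 64c + 8d + e = 3399
  6561a + 729b + 81c + 9d + e = 11113/2
Solving the system yields a = 1, b = -3/2, c = 1, d = 1, e = -1.
So P(u) = u^4 - (3/2)u^3 + u^2 + u - 1.
Then P(2) = 9.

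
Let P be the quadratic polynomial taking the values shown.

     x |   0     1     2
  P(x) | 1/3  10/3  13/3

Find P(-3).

Forward differences of the values at x = 0, 1, 2:
  P  : 1/3  10/3  13/3
  Δ  : 3  1
  Δ^2: -2
The second differences are constant, confirming degree 2.
Interpolating (Newton forward form) and evaluating at x = -3 gives P(-3) = -62/3.

-62/3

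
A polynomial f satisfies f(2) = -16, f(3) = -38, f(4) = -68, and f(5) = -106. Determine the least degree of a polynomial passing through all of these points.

Forward differences of the values at t = 2, 3, 4, 5:
  f  : -16  -38  -68  -106
  Δ  : -22  -30  -38
  Δ^2: -8  -8
  Δ^3: 0
The second differences are constant (-8) and nonzero, while all higher differences vanish, so the minimal degree is 2.

2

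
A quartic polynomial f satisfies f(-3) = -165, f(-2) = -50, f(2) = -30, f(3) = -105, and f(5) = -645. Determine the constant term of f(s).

Write f(s) = as^4 + bs^3 + cs^2 + ds + e. Substituting each data point gives a linear system:
  81a - 27b + 9c - 3d + e = -165
  16a - 8b + 4c - 2d + e = -50
  16a + 8b + 4c + 2d + e = -30
  81a + 27b + 9c + 3d + e = -105
  625a + 125b + 25c + 5d + e = -645
Solving the system yields a = -1, b = 1, c = -6, d = 1, e = 0.
So f(s) = -s^4 + s^3 - 6s^2 + s.
The constant term is 0.

0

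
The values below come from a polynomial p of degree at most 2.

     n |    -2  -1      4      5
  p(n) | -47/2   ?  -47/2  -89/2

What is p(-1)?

The 3 known points determine the degree-2 polynomial uniquely.
Write p(n) = an^2 + bn + c. Substituting each data point gives a linear system:
  4a - 2b + c = -47/2
  16a + 4b + c = -47/2
  25a + 5b + c = -89/2
Solving the system yields a = -3, b = 6, c = 1/2.
So p(n) = -3n² + 6n + 1/2.
Then p(-1) = -17/2.

-17/2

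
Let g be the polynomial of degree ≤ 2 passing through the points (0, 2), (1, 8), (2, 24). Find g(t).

Write g(t) = at^2 + bt + c. Substituting each data point gives a linear system:
  c = 2
  a + b + c = 8
  4a + 2b + c = 24
Solving the system yields a = 5, b = 1, c = 2.
So g(t) = 5t² + t + 2.
Check: g(0) = 2. ✓

g(t) = 5t^2 + t + 2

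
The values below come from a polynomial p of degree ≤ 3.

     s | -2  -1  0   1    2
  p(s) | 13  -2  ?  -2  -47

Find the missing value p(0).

The 4 known points determine the degree-3 polynomial uniquely.
Write p(s) = as^3 + bs^2 + cs + d. Substituting each data point gives a linear system:
  -8a + 4b - 2c + d = 13
  -a + b - c + d = -2
  a + b + c + d = -2
  8a + 4b + 2c + d = -47
Solving the system yields a = -5, b = -5, c = 5, d = 3.
So p(s) = -5s³ - 5s² + 5s + 3.
Then p(0) = 3.

3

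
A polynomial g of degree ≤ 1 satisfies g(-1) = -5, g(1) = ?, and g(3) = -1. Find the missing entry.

On equispaced nodes a degree-1 polynomial has vanishing second forward difference, so
  g(-1) - 2·g(1) + g(3) = 0.
Substituting the known values and solving for g(1):
  -2·g(1) = 6
  g(1) = -3.

-3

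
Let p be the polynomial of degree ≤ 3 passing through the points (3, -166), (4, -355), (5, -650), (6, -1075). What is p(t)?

p(t) = -4t^3 - 5t^2 - 6t + 5

Write p(t) = at^3 + bt^2 + ct + d. Substituting each data point gives a linear system:
  27a + 9b + 3c + d = -166
  64a + 16b + 4c + d = -355
  125a + 25b + 5c + d = -650
  216a + 36b + 6c + d = -1075
Solving the system yields a = -4, b = -5, c = -6, d = 5.
So p(t) = -4t^3 - 5t^2 - 6t + 5.
Check: p(6) = -1075. ✓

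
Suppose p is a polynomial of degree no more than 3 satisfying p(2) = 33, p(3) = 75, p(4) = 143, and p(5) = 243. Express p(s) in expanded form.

Write p(s) = as^3 + bs^2 + cs + d. Substituting each data point gives a linear system:
  8a + 4b + 2c + d = 33
  27a + 9b + 3c + d = 75
  64a + 16b + 4c + d = 143
  125a + 25b + 5c + d = 243
Solving the system yields a = 1, b = 4, c = 3, d = 3.
So p(s) = s³ + 4s² + 3s + 3.
Check: p(4) = 143. ✓

p(s) = s^3 + 4s^2 + 3s + 3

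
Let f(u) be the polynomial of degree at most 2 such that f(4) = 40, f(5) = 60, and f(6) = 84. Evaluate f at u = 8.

Forward differences of the values at u = 4, 5, 6:
  f  : 40  60  84
  Δ  : 20  24
  Δ^2: 4
The second differences are constant, confirming degree 2.
Interpolating (Newton forward form) and evaluating at u = 8 gives f(8) = 144.

144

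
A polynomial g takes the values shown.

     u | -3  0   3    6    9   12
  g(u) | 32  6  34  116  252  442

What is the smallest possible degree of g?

Forward differences of the values at u = -3, 0, 3, 6, 9, 12:
  g  : 32  6  34  116  252  442
  Δ  : -26  28  82  136  190
  Δ^2: 54  54  54  54
  Δ^3: 0  0  0
  Δ^4: 0  0
  Δ^5: 0
The second differences are constant (54) and nonzero, while all higher differences vanish, so the minimal degree is 2.

2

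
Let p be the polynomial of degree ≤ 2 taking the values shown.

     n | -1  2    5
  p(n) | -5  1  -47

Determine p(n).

p(n) = -3n^2 + 5n + 3

Using the Lagrange interpolation formula with nodes -1, 2, 5:
  L_0(n) = (n - 2)(n - 5) / 18
  L_1(n) = (n + 1)(n - 5) / -9
  L_2(n) = (n + 1)(n - 2) / 18
Then p(n) = -5·L_0(n) + 1·L_1(n) - 47·L_2(n).
Expanding and collecting terms gives p(n) = -3n^2 + 5n + 3.
Check: p(5) = -47. ✓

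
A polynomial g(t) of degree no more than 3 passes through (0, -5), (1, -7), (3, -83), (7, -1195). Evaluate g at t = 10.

Write g(t) = at^3 + bt^2 + ct + d. Substituting each data point gives a linear system:
  d = -5
  a + b + c + d = -7
  27a + 9b + 3c + d = -83
  343a + 49b + 7c + d = -1195
Solving the system yields a = -4, b = 4, c = -2, d = -5.
So g(t) = -4t³ + 4t² - 2t - 5.
Then g(10) = -3625.

-3625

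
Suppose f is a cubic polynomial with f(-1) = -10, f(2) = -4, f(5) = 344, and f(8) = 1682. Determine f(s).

f(s) = 4s^3 - 5s^2 - 5s - 6

Write f(s) = as^3 + bs^2 + cs + d. Substituting each data point gives a linear system:
  -a + b - c + d = -10
  8a + 4b + 2c + d = -4
  125a + 25b + 5c + d = 344
  512a + 64b + 8c + d = 1682
Solving the system yields a = 4, b = -5, c = -5, d = -6.
So f(s) = 4s^3 - 5s^2 - 5s - 6.
Check: f(5) = 344. ✓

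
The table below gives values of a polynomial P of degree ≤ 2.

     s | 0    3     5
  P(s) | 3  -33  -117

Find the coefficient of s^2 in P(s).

-6

Write P(s) = as^2 + bs + c. Substituting each data point gives a linear system:
  c = 3
  9a + 3b + c = -33
  25a + 5b + c = -117
Solving the system yields a = -6, b = 6, c = 3.
So P(s) = -6s^2 + 6s + 3.
The leading coefficient is -6.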